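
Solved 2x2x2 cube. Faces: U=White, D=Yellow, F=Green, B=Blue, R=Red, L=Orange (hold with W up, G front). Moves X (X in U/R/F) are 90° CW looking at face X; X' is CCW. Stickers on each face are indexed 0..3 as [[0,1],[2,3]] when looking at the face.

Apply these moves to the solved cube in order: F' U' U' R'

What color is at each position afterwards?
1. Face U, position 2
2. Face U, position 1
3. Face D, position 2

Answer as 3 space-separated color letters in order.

Answer: W B Y

Derivation:
After move 1 (F'): F=GGGG U=WWRR R=YRYR D=OOYY L=OWOW
After move 2 (U'): U=WRWR F=OWGG R=GGYR B=YRBB L=BBOW
After move 3 (U'): U=RRWW F=BBGG R=OWYR B=GGBB L=YROW
After move 4 (R'): R=WROY U=RBWG F=BRGW D=OBYG B=YGOB
Query 1: U[2] = W
Query 2: U[1] = B
Query 3: D[2] = Y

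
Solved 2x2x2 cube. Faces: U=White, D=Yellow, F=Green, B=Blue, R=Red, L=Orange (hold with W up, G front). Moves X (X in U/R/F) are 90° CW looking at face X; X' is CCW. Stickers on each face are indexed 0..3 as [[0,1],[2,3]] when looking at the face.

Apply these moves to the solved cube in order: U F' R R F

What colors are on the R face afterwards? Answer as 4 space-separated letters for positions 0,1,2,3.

Answer: B Y Y Y

Derivation:
After move 1 (U): U=WWWW F=RRGG R=BBRR B=OOBB L=GGOO
After move 2 (F'): F=RGRG U=WWBR R=YBYR D=GOYY L=GWOW
After move 3 (R): R=YYRB U=WGBG F=RORY D=GBYO B=ROWB
After move 4 (R): R=RYBY U=WOBY F=RBRO D=GWYR B=GOGB
After move 5 (F): F=RROB U=WOWW R=BYYY D=BRYR L=GGOW
Query: R face = BYYY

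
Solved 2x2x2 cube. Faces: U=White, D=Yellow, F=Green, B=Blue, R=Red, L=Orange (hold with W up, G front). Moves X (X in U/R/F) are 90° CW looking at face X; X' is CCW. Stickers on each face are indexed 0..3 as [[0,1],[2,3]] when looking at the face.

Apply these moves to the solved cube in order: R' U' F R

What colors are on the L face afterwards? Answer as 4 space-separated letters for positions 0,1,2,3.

After move 1 (R'): R=RRRR U=WBWB F=GWGW D=YGYG B=YBYB
After move 2 (U'): U=BBWW F=OOGW R=GWRR B=RRYB L=YBOO
After move 3 (F): F=GOWO U=BBOB R=WWWR D=RGYG L=YYOG
After move 4 (R): R=WWRW U=BOOO F=GGWG D=RYYR B=BRBB
Query: L face = YYOG

Answer: Y Y O G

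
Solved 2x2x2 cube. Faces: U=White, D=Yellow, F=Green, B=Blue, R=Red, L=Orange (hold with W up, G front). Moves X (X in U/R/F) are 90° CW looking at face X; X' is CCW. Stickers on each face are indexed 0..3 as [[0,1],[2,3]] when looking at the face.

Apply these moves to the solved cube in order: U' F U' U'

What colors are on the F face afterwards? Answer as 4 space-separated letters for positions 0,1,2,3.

Answer: R R G O

Derivation:
After move 1 (U'): U=WWWW F=OOGG R=GGRR B=RRBB L=BBOO
After move 2 (F): F=GOGO U=WWOB R=WGWR D=RGYY L=BYOY
After move 3 (U'): U=WBWO F=BYGO R=GOWR B=WGBB L=RROY
After move 4 (U'): U=BOWW F=RRGO R=BYWR B=GOBB L=WGOY
Query: F face = RRGO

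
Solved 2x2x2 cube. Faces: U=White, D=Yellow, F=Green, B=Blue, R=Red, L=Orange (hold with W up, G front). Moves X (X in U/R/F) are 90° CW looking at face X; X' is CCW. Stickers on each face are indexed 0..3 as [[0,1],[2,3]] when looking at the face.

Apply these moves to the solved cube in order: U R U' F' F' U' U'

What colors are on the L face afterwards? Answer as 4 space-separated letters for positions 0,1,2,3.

Answer: O Y O R

Derivation:
After move 1 (U): U=WWWW F=RRGG R=BBRR B=OOBB L=GGOO
After move 2 (R): R=RBRB U=WRWG F=RYGY D=YBYO B=WOWB
After move 3 (U'): U=RGWW F=GGGY R=RYRB B=RBWB L=WOOO
After move 4 (F'): F=GYGG U=RGRR R=BYYB D=OOYO L=WWOW
After move 5 (F'): F=YGGG U=RGBY R=OYOB D=WWYO L=WROR
After move 6 (U'): U=GYRB F=WRGG R=YGOB B=OYWB L=RBOR
After move 7 (U'): U=YBGR F=RBGG R=WROB B=YGWB L=OYOR
Query: L face = OYOR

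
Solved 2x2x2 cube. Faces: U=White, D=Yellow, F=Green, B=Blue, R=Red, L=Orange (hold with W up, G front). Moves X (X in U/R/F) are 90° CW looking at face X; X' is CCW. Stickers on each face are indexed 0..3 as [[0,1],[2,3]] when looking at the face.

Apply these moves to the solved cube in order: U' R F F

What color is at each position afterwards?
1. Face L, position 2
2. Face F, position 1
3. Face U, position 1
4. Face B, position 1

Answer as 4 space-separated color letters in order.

Answer: O G O R

Derivation:
After move 1 (U'): U=WWWW F=OOGG R=GGRR B=RRBB L=BBOO
After move 2 (R): R=RGRG U=WOWG F=OYGY D=YBYR B=WRWB
After move 3 (F): F=GOYY U=WOOB R=WGGG D=RRYR L=BYOB
After move 4 (F): F=YGYO U=WOBY R=OGBG D=GWYR L=BROR
Query 1: L[2] = O
Query 2: F[1] = G
Query 3: U[1] = O
Query 4: B[1] = R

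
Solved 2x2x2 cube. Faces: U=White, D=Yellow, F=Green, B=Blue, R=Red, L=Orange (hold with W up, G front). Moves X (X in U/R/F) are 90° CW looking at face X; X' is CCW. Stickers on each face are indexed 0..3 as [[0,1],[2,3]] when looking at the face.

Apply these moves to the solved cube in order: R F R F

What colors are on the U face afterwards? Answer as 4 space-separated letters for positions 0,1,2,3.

Answer: W G B Y

Derivation:
After move 1 (R): R=RRRR U=WGWG F=GYGY D=YBYB B=WBWB
After move 2 (F): F=GGYY U=WGOO R=WRGR D=RRYB L=OYOB
After move 3 (R): R=GWRR U=WGOY F=GRYB D=RWYW B=OBGB
After move 4 (F): F=YGBR U=WGBY R=OWYR D=RGYW L=OROW
Query: U face = WGBY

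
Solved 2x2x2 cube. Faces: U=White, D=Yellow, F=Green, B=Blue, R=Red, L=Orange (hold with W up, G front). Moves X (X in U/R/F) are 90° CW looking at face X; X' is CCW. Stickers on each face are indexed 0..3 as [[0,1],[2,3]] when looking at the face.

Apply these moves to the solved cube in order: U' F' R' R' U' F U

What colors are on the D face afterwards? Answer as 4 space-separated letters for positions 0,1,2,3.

After move 1 (U'): U=WWWW F=OOGG R=GGRR B=RRBB L=BBOO
After move 2 (F'): F=OGOG U=WWGR R=YGYR D=BOYY L=BWOW
After move 3 (R'): R=GRYY U=WBGR F=OWOR D=BGYG B=YROB
After move 4 (R'): R=RYGY U=WOGY F=OBOR D=BWYR B=GRGB
After move 5 (U'): U=OYWG F=BWOR R=OBGY B=RYGB L=GROW
After move 6 (F): F=OBRW U=OYWR R=WBGY D=GOYR L=GBOW
After move 7 (U): U=WORY F=WBRW R=RYGY B=GBGB L=OBOW
Query: D face = GOYR

Answer: G O Y R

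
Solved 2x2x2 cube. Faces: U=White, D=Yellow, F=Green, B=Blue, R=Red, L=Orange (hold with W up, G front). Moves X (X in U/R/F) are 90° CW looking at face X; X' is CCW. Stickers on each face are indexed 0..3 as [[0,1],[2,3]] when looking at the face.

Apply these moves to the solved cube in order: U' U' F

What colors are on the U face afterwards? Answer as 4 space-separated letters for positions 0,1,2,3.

Answer: W W O R

Derivation:
After move 1 (U'): U=WWWW F=OOGG R=GGRR B=RRBB L=BBOO
After move 2 (U'): U=WWWW F=BBGG R=OORR B=GGBB L=RROO
After move 3 (F): F=GBGB U=WWOR R=WOWR D=ROYY L=RYOY
Query: U face = WWOR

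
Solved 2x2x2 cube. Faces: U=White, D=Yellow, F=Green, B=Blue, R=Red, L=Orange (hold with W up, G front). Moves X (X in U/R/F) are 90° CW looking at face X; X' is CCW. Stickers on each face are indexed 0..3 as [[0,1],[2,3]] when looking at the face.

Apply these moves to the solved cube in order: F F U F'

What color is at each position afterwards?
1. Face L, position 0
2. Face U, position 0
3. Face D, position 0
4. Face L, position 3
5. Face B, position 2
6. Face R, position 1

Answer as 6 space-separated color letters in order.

Answer: G Y G Y B B

Derivation:
After move 1 (F): F=GGGG U=WWOO R=WRWR D=RRYY L=OYOY
After move 2 (F): F=GGGG U=WWYY R=OROR D=WWYY L=OROR
After move 3 (U): U=YWYW F=ORGG R=BBOR B=ORBB L=GGOR
After move 4 (F'): F=RGOG U=YWBO R=WBWR D=GRYY L=GWOY
Query 1: L[0] = G
Query 2: U[0] = Y
Query 3: D[0] = G
Query 4: L[3] = Y
Query 5: B[2] = B
Query 6: R[1] = B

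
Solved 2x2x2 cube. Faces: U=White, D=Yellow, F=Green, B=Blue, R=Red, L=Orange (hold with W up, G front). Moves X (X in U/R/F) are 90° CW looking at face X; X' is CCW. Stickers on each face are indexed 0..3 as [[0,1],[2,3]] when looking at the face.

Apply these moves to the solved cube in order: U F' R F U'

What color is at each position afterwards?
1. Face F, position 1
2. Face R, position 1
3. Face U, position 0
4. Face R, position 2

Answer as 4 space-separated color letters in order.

After move 1 (U): U=WWWW F=RRGG R=BBRR B=OOBB L=GGOO
After move 2 (F'): F=RGRG U=WWBR R=YBYR D=GOYY L=GWOW
After move 3 (R): R=YYRB U=WGBG F=RORY D=GBYO B=ROWB
After move 4 (F): F=RRYO U=WGWW R=BYGB D=RYYO L=GGOB
After move 5 (U'): U=GWWW F=GGYO R=RRGB B=BYWB L=ROOB
Query 1: F[1] = G
Query 2: R[1] = R
Query 3: U[0] = G
Query 4: R[2] = G

Answer: G R G G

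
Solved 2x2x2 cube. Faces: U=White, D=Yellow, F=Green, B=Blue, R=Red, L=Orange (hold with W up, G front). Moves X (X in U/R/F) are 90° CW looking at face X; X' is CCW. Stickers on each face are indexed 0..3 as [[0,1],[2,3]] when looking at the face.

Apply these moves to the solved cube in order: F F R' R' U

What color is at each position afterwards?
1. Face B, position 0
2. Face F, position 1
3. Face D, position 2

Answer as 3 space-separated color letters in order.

After move 1 (F): F=GGGG U=WWOO R=WRWR D=RRYY L=OYOY
After move 2 (F): F=GGGG U=WWYY R=OROR D=WWYY L=OROR
After move 3 (R'): R=RROO U=WBYB F=GWGY D=WGYG B=YBWB
After move 4 (R'): R=RORO U=WWYY F=GBGB D=WWYY B=GBGB
After move 5 (U): U=YWYW F=ROGB R=GBRO B=ORGB L=GBOR
Query 1: B[0] = O
Query 2: F[1] = O
Query 3: D[2] = Y

Answer: O O Y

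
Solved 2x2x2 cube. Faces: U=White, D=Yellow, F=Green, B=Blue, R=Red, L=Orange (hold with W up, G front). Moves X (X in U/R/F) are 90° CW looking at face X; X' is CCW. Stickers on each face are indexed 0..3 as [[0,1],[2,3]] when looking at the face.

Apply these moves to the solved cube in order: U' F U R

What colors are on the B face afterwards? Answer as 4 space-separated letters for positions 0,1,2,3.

After move 1 (U'): U=WWWW F=OOGG R=GGRR B=RRBB L=BBOO
After move 2 (F): F=GOGO U=WWOB R=WGWR D=RGYY L=BYOY
After move 3 (U): U=OWBW F=WGGO R=RRWR B=BYBB L=GOOY
After move 4 (R): R=WRRR U=OGBO F=WGGY D=RBYB B=WYWB
Query: B face = WYWB

Answer: W Y W B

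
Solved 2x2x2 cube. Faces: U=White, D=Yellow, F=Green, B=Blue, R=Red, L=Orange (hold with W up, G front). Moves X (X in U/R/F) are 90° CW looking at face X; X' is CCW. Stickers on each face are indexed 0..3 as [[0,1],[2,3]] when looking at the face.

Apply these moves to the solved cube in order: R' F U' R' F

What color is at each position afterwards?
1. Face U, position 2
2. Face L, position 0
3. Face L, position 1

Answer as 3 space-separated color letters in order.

After move 1 (R'): R=RRRR U=WBWB F=GWGW D=YGYG B=YBYB
After move 2 (F): F=GGWW U=WBOO R=WRBR D=RRYG L=OYOG
After move 3 (U'): U=BOWO F=OYWW R=GGBR B=WRYB L=YBOG
After move 4 (R'): R=GRGB U=BYWW F=OOWO D=RYYW B=GRRB
After move 5 (F): F=WOOO U=BYGB R=WRWB D=GGYW L=YROY
Query 1: U[2] = G
Query 2: L[0] = Y
Query 3: L[1] = R

Answer: G Y R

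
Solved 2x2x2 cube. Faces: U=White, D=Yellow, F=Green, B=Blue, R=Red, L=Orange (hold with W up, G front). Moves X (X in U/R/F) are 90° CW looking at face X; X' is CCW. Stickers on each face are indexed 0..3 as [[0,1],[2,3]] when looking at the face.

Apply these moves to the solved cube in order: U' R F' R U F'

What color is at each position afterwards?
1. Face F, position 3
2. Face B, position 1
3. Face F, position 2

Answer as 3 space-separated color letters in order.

After move 1 (U'): U=WWWW F=OOGG R=GGRR B=RRBB L=BBOO
After move 2 (R): R=RGRG U=WOWG F=OYGY D=YBYR B=WRWB
After move 3 (F'): F=YYOG U=WORR R=BGYG D=BOYR L=BGOW
After move 4 (R): R=YBGG U=WYRG F=YOOR D=BWYW B=RROB
After move 5 (U): U=RWGY F=YBOR R=RRGG B=BGOB L=YOOW
After move 6 (F'): F=BRYO U=RWRG R=WRBG D=OWYW L=YYOG
Query 1: F[3] = O
Query 2: B[1] = G
Query 3: F[2] = Y

Answer: O G Y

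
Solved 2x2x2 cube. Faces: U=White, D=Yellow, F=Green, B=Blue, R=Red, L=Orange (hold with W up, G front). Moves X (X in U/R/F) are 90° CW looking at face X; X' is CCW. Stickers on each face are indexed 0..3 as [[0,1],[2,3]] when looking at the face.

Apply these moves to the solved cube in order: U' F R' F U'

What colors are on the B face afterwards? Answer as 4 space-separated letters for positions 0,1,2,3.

Answer: O R G B

Derivation:
After move 1 (U'): U=WWWW F=OOGG R=GGRR B=RRBB L=BBOO
After move 2 (F): F=GOGO U=WWOB R=WGWR D=RGYY L=BYOY
After move 3 (R'): R=GRWW U=WBOR F=GWGB D=ROYO B=YRGB
After move 4 (F): F=GGBW U=WBYY R=ORRW D=WGYO L=BROO
After move 5 (U'): U=BYWY F=BRBW R=GGRW B=ORGB L=YROO
Query: B face = ORGB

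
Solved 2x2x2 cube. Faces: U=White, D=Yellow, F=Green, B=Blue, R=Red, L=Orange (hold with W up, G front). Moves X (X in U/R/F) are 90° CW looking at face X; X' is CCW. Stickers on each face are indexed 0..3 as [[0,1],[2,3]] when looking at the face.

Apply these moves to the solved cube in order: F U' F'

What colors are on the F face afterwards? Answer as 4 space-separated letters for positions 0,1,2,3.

Answer: Y G O G

Derivation:
After move 1 (F): F=GGGG U=WWOO R=WRWR D=RRYY L=OYOY
After move 2 (U'): U=WOWO F=OYGG R=GGWR B=WRBB L=BBOY
After move 3 (F'): F=YGOG U=WOGW R=RGRR D=BYYY L=BOOW
Query: F face = YGOG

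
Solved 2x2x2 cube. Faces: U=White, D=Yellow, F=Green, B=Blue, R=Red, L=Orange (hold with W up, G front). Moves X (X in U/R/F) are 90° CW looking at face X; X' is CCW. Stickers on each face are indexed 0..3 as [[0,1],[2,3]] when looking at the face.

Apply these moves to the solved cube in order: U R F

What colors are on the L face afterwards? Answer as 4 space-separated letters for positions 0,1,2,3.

After move 1 (U): U=WWWW F=RRGG R=BBRR B=OOBB L=GGOO
After move 2 (R): R=RBRB U=WRWG F=RYGY D=YBYO B=WOWB
After move 3 (F): F=GRYY U=WROG R=WBGB D=RRYO L=GYOB
Query: L face = GYOB

Answer: G Y O B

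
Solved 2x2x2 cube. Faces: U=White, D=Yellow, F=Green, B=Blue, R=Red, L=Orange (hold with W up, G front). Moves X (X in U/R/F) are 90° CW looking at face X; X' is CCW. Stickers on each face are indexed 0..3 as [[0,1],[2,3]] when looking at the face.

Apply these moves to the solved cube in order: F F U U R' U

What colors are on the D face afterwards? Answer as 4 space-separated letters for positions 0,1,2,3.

After move 1 (F): F=GGGG U=WWOO R=WRWR D=RRYY L=OYOY
After move 2 (F): F=GGGG U=WWYY R=OROR D=WWYY L=OROR
After move 3 (U): U=YWYW F=ORGG R=BBOR B=ORBB L=GGOR
After move 4 (U): U=YYWW F=BBGG R=OROR B=GGBB L=OROR
After move 5 (R'): R=RROO U=YBWG F=BYGW D=WBYG B=YGWB
After move 6 (U): U=WYGB F=RRGW R=YGOO B=ORWB L=BYOR
Query: D face = WBYG

Answer: W B Y G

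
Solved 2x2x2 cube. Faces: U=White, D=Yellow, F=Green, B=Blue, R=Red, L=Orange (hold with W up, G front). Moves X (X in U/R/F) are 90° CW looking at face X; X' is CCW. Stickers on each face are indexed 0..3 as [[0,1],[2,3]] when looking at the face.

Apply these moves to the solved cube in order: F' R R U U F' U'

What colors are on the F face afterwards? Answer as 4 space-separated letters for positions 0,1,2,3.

Answer: R W G G

Derivation:
After move 1 (F'): F=GGGG U=WWRR R=YRYR D=OOYY L=OWOW
After move 2 (R): R=YYRR U=WGRG F=GOGY D=OBYB B=RBWB
After move 3 (R): R=RYRY U=WORY F=GBGB D=OWYR B=GBGB
After move 4 (U): U=RWYO F=RYGB R=GBRY B=OWGB L=GBOW
After move 5 (U): U=YROW F=GBGB R=OWRY B=GBGB L=RYOW
After move 6 (F'): F=BBGG U=YROR R=WWOY D=YWYR L=RWOO
After move 7 (U'): U=RRYO F=RWGG R=BBOY B=WWGB L=GBOO
Query: F face = RWGG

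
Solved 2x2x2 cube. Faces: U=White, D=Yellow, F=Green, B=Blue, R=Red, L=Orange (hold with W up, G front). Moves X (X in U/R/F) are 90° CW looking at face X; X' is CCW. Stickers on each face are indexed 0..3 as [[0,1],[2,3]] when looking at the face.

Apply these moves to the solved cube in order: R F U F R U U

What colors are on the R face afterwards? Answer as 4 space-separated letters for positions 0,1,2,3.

Answer: G R R B

Derivation:
After move 1 (R): R=RRRR U=WGWG F=GYGY D=YBYB B=WBWB
After move 2 (F): F=GGYY U=WGOO R=WRGR D=RRYB L=OYOB
After move 3 (U): U=OWOG F=WRYY R=WBGR B=OYWB L=GGOB
After move 4 (F): F=YWYR U=OWBG R=OBGR D=GWYB L=GROR
After move 5 (R): R=GORB U=OWBR F=YWYB D=GWYO B=GYWB
After move 6 (U): U=BORW F=GOYB R=GYRB B=GRWB L=YWOR
After move 7 (U): U=RBWO F=GYYB R=GRRB B=YWWB L=GOOR
Query: R face = GRRB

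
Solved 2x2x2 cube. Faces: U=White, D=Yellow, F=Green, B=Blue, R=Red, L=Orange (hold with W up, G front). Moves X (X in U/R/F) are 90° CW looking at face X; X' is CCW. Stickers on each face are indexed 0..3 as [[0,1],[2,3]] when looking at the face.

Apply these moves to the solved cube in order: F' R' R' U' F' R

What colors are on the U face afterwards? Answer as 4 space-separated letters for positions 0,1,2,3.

Answer: O B G G

Derivation:
After move 1 (F'): F=GGGG U=WWRR R=YRYR D=OOYY L=OWOW
After move 2 (R'): R=RRYY U=WBRB F=GWGR D=OGYG B=YBOB
After move 3 (R'): R=RYRY U=WORY F=GBGB D=OWYR B=GBGB
After move 4 (U'): U=OYWR F=OWGB R=GBRY B=RYGB L=GBOW
After move 5 (F'): F=WBOG U=OYGR R=WBOY D=BWYR L=GROW
After move 6 (R): R=OWYB U=OBGG F=WWOR D=BGYR B=RYYB
Query: U face = OBGG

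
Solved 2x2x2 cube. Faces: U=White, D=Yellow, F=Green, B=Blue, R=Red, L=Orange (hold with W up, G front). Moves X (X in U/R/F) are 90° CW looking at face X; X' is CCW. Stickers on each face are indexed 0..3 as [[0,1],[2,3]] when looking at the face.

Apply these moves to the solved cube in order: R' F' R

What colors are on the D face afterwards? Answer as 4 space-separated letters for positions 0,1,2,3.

Answer: O Y Y Y

Derivation:
After move 1 (R'): R=RRRR U=WBWB F=GWGW D=YGYG B=YBYB
After move 2 (F'): F=WWGG U=WBRR R=GRYR D=OOYG L=OBOW
After move 3 (R): R=YGRR U=WWRG F=WOGG D=OYYY B=RBBB
Query: D face = OYYY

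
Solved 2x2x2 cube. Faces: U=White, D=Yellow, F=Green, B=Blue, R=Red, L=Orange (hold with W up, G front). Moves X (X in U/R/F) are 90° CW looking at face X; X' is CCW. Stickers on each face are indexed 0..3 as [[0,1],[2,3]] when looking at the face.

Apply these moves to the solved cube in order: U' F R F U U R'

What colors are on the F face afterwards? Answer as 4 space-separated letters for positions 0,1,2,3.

After move 1 (U'): U=WWWW F=OOGG R=GGRR B=RRBB L=BBOO
After move 2 (F): F=GOGO U=WWOB R=WGWR D=RGYY L=BYOY
After move 3 (R): R=WWRG U=WOOO F=GGGY D=RBYR B=BRWB
After move 4 (F): F=GGYG U=WOYY R=OWOG D=RWYR L=BROB
After move 5 (U): U=YWYO F=OWYG R=BROG B=BRWB L=GGOB
After move 6 (U): U=YYOW F=BRYG R=BROG B=GGWB L=OWOB
After move 7 (R'): R=RGBO U=YWOG F=BYYW D=RRYG B=RGWB
Query: F face = BYYW

Answer: B Y Y W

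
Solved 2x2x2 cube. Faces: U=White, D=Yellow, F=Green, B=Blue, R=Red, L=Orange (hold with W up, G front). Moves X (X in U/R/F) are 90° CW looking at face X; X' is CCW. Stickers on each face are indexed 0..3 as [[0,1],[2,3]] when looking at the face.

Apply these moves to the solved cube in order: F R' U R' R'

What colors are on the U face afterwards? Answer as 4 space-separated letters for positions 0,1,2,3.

Answer: O G B G

Derivation:
After move 1 (F): F=GGGG U=WWOO R=WRWR D=RRYY L=OYOY
After move 2 (R'): R=RRWW U=WBOB F=GWGO D=RGYG B=YBRB
After move 3 (U): U=OWBB F=RRGO R=YBWW B=OYRB L=GWOY
After move 4 (R'): R=BWYW U=ORBO F=RWGB D=RRYO B=GYGB
After move 5 (R'): R=WWBY U=OGBG F=RRGO D=RWYB B=OYRB
Query: U face = OGBG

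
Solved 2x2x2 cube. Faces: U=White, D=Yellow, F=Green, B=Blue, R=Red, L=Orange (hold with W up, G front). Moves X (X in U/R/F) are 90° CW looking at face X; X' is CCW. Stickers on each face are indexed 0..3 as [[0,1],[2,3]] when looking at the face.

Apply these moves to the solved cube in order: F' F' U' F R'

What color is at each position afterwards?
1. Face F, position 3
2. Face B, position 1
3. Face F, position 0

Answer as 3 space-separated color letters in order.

Answer: B R G

Derivation:
After move 1 (F'): F=GGGG U=WWRR R=YRYR D=OOYY L=OWOW
After move 2 (F'): F=GGGG U=WWYY R=OROR D=WWYY L=OROR
After move 3 (U'): U=WYWY F=ORGG R=GGOR B=ORBB L=BBOR
After move 4 (F): F=GOGR U=WYRB R=WGYR D=OGYY L=BWOW
After move 5 (R'): R=GRWY U=WBRO F=GYGB D=OOYR B=YRGB
Query 1: F[3] = B
Query 2: B[1] = R
Query 3: F[0] = G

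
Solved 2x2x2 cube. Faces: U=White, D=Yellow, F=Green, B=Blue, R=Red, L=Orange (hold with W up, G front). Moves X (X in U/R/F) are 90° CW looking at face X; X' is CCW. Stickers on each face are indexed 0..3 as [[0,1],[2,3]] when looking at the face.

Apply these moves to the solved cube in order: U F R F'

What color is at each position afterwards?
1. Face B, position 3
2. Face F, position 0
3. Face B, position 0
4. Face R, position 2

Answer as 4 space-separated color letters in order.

Answer: B B G R

Derivation:
After move 1 (U): U=WWWW F=RRGG R=BBRR B=OOBB L=GGOO
After move 2 (F): F=GRGR U=WWOG R=WBWR D=RBYY L=GYOY
After move 3 (R): R=WWRB U=WROR F=GBGY D=RBYO B=GOWB
After move 4 (F'): F=BYGG U=WRWR R=BWRB D=YYYO L=GROO
Query 1: B[3] = B
Query 2: F[0] = B
Query 3: B[0] = G
Query 4: R[2] = R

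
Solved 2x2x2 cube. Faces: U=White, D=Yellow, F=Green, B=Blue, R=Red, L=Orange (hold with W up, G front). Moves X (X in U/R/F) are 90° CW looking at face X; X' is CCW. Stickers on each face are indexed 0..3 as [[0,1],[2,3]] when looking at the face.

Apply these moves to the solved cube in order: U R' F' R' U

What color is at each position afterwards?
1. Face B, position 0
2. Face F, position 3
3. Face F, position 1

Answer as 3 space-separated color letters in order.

After move 1 (U): U=WWWW F=RRGG R=BBRR B=OOBB L=GGOO
After move 2 (R'): R=BRBR U=WBWO F=RWGW D=YRYG B=YOYB
After move 3 (F'): F=WWRG U=WBBB R=RRYR D=GOYG L=GOOW
After move 4 (R'): R=RRRY U=WYBY F=WBRB D=GWYG B=GOOB
After move 5 (U): U=BWYY F=RRRB R=GORY B=GOOB L=WBOW
Query 1: B[0] = G
Query 2: F[3] = B
Query 3: F[1] = R

Answer: G B R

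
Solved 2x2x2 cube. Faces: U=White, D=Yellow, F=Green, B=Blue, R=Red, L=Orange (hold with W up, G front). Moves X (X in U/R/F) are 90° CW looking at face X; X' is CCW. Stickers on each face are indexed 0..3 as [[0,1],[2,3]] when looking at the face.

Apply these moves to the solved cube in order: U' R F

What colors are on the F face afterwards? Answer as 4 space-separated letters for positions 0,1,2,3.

After move 1 (U'): U=WWWW F=OOGG R=GGRR B=RRBB L=BBOO
After move 2 (R): R=RGRG U=WOWG F=OYGY D=YBYR B=WRWB
After move 3 (F): F=GOYY U=WOOB R=WGGG D=RRYR L=BYOB
Query: F face = GOYY

Answer: G O Y Y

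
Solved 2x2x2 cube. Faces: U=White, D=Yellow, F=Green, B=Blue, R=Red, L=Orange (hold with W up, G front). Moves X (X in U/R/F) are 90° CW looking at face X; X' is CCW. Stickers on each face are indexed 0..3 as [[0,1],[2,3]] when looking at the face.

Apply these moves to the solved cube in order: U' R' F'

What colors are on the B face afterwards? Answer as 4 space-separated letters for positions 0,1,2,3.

Answer: Y R Y B

Derivation:
After move 1 (U'): U=WWWW F=OOGG R=GGRR B=RRBB L=BBOO
After move 2 (R'): R=GRGR U=WBWR F=OWGW D=YOYG B=YRYB
After move 3 (F'): F=WWOG U=WBGG R=ORYR D=BOYG L=BROW
Query: B face = YRYB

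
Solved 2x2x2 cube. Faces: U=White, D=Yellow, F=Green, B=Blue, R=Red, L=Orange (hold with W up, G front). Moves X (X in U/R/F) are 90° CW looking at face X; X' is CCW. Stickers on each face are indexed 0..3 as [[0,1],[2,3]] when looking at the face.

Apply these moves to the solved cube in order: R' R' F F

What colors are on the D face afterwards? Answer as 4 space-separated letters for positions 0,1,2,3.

After move 1 (R'): R=RRRR U=WBWB F=GWGW D=YGYG B=YBYB
After move 2 (R'): R=RRRR U=WYWY F=GBGB D=YWYW B=GBGB
After move 3 (F): F=GGBB U=WYOO R=WRYR D=RRYW L=OYOW
After move 4 (F): F=BGBG U=WYWY R=OROR D=YWYW L=OROR
Query: D face = YWYW

Answer: Y W Y W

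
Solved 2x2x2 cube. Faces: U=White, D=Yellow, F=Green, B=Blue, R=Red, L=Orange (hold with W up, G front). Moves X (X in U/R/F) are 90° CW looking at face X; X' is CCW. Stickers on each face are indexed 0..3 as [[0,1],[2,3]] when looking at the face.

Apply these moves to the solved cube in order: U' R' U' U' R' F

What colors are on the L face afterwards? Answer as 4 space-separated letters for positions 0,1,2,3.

Answer: G Y O R

Derivation:
After move 1 (U'): U=WWWW F=OOGG R=GGRR B=RRBB L=BBOO
After move 2 (R'): R=GRGR U=WBWR F=OWGW D=YOYG B=YRYB
After move 3 (U'): U=BRWW F=BBGW R=OWGR B=GRYB L=YROO
After move 4 (U'): U=RWBW F=YRGW R=BBGR B=OWYB L=GROO
After move 5 (R'): R=BRBG U=RYBO F=YWGW D=YRYW B=GWOB
After move 6 (F): F=GYWW U=RYOR R=BROG D=BBYW L=GYOR
Query: L face = GYOR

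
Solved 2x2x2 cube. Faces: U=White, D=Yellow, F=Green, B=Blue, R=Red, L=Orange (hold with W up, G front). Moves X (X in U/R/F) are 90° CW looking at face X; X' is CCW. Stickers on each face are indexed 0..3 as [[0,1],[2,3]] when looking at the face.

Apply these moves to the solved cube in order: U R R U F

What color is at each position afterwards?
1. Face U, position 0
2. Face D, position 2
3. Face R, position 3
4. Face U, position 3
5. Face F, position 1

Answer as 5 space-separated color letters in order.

Answer: W Y B B R

Derivation:
After move 1 (U): U=WWWW F=RRGG R=BBRR B=OOBB L=GGOO
After move 2 (R): R=RBRB U=WRWG F=RYGY D=YBYO B=WOWB
After move 3 (R): R=RRBB U=WYWY F=RBGO D=YWYW B=GORB
After move 4 (U): U=WWYY F=RRGO R=GOBB B=GGRB L=RBOO
After move 5 (F): F=GROR U=WWOB R=YOYB D=BGYW L=RYOW
Query 1: U[0] = W
Query 2: D[2] = Y
Query 3: R[3] = B
Query 4: U[3] = B
Query 5: F[1] = R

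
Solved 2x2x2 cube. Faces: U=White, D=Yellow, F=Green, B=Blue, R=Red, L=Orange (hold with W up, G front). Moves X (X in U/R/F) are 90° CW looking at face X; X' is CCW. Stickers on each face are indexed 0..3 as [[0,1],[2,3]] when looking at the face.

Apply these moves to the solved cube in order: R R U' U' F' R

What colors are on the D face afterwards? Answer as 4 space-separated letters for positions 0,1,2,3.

After move 1 (R): R=RRRR U=WGWG F=GYGY D=YBYB B=WBWB
After move 2 (R): R=RRRR U=WYWY F=GBGB D=YWYW B=GBGB
After move 3 (U'): U=YYWW F=OOGB R=GBRR B=RRGB L=GBOO
After move 4 (U'): U=YWYW F=GBGB R=OORR B=GBGB L=RROO
After move 5 (F'): F=BBGG U=YWOR R=WOYR D=ROYW L=RWOY
After move 6 (R): R=YWRO U=YBOG F=BOGW D=RGYG B=RBWB
Query: D face = RGYG

Answer: R G Y G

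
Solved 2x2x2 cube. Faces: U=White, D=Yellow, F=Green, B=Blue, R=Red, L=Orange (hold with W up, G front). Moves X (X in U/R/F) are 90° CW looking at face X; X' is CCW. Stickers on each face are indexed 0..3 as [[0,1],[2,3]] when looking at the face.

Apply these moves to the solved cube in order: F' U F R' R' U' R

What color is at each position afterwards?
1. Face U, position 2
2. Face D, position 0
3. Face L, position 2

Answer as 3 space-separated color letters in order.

After move 1 (F'): F=GGGG U=WWRR R=YRYR D=OOYY L=OWOW
After move 2 (U): U=RWRW F=YRGG R=BBYR B=OWBB L=GGOW
After move 3 (F): F=GYGR U=RWWG R=RBWR D=YBYY L=GOOO
After move 4 (R'): R=BRRW U=RBWO F=GWGG D=YYYR B=YWBB
After move 5 (R'): R=RWBR U=RBWY F=GBGO D=YWYG B=RWYB
After move 6 (U'): U=BYRW F=GOGO R=GBBR B=RWYB L=RWOO
After move 7 (R): R=BGRB U=BORO F=GWGG D=YYYR B=WWYB
Query 1: U[2] = R
Query 2: D[0] = Y
Query 3: L[2] = O

Answer: R Y O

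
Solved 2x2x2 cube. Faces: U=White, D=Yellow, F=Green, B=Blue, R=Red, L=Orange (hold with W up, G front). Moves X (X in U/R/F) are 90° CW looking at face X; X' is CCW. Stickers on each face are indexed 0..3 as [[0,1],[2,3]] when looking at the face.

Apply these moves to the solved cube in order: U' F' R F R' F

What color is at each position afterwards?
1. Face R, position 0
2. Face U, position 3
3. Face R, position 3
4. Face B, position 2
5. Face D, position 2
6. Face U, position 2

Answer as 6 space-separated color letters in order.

After move 1 (U'): U=WWWW F=OOGG R=GGRR B=RRBB L=BBOO
After move 2 (F'): F=OGOG U=WWGR R=YGYR D=BOYY L=BWOW
After move 3 (R): R=YYRG U=WGGG F=OOOY D=BBYR B=RRWB
After move 4 (F): F=OOYO U=WGWW R=GYGG D=RYYR L=BBOB
After move 5 (R'): R=YGGG U=WWWR F=OGYW D=ROYO B=RRYB
After move 6 (F): F=YOWG U=WWBB R=WGRG D=GYYO L=BROO
Query 1: R[0] = W
Query 2: U[3] = B
Query 3: R[3] = G
Query 4: B[2] = Y
Query 5: D[2] = Y
Query 6: U[2] = B

Answer: W B G Y Y B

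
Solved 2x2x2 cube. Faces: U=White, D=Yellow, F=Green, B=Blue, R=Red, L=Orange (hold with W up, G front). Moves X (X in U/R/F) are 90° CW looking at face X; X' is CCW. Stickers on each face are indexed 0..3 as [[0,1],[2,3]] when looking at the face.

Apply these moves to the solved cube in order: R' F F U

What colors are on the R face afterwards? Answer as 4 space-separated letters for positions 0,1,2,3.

After move 1 (R'): R=RRRR U=WBWB F=GWGW D=YGYG B=YBYB
After move 2 (F): F=GGWW U=WBOO R=WRBR D=RRYG L=OYOG
After move 3 (F): F=WGWG U=WBGY R=OROR D=BWYG L=OROR
After move 4 (U): U=GWYB F=ORWG R=YBOR B=ORYB L=WGOR
Query: R face = YBOR

Answer: Y B O R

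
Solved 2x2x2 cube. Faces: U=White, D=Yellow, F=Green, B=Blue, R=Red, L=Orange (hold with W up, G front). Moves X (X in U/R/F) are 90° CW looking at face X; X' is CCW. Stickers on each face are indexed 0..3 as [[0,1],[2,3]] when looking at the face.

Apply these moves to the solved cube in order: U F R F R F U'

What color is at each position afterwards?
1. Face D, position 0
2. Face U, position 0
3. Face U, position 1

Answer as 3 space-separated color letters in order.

After move 1 (U): U=WWWW F=RRGG R=BBRR B=OOBB L=GGOO
After move 2 (F): F=GRGR U=WWOG R=WBWR D=RBYY L=GYOY
After move 3 (R): R=WWRB U=WROR F=GBGY D=RBYO B=GOWB
After move 4 (F): F=GGYB U=WRYY R=OWRB D=RWYO L=GROB
After move 5 (R): R=ROBW U=WGYB F=GWYO D=RWYG B=YORB
After move 6 (F): F=YGOW U=WGBR R=YOBW D=BRYG L=GROW
After move 7 (U'): U=GRWB F=GROW R=YGBW B=YORB L=YOOW
Query 1: D[0] = B
Query 2: U[0] = G
Query 3: U[1] = R

Answer: B G R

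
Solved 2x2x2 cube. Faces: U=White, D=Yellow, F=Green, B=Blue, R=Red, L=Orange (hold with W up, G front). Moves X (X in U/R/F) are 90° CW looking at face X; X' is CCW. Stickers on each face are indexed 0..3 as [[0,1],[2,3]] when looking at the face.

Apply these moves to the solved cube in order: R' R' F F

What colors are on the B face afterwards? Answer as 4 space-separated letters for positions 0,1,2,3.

After move 1 (R'): R=RRRR U=WBWB F=GWGW D=YGYG B=YBYB
After move 2 (R'): R=RRRR U=WYWY F=GBGB D=YWYW B=GBGB
After move 3 (F): F=GGBB U=WYOO R=WRYR D=RRYW L=OYOW
After move 4 (F): F=BGBG U=WYWY R=OROR D=YWYW L=OROR
Query: B face = GBGB

Answer: G B G B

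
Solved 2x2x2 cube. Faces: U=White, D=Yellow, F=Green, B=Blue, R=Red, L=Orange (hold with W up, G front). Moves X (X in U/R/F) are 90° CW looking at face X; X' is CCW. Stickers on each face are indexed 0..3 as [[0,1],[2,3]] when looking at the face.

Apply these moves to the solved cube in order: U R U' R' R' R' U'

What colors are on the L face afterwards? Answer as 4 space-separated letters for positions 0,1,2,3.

After move 1 (U): U=WWWW F=RRGG R=BBRR B=OOBB L=GGOO
After move 2 (R): R=RBRB U=WRWG F=RYGY D=YBYO B=WOWB
After move 3 (U'): U=RGWW F=GGGY R=RYRB B=RBWB L=WOOO
After move 4 (R'): R=YBRR U=RWWR F=GGGW D=YGYY B=OBBB
After move 5 (R'): R=BRYR U=RBWO F=GWGR D=YGYW B=YBGB
After move 6 (R'): R=RRBY U=RGWY F=GBGO D=YWYR B=WBGB
After move 7 (U'): U=GYRW F=WOGO R=GBBY B=RRGB L=WBOO
Query: L face = WBOO

Answer: W B O O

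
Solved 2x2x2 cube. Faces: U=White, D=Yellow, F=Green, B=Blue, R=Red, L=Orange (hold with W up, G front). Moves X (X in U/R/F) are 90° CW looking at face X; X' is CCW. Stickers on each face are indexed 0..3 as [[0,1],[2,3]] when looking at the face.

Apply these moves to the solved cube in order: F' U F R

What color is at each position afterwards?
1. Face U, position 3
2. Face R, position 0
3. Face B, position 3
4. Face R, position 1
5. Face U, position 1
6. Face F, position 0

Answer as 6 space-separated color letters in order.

After move 1 (F'): F=GGGG U=WWRR R=YRYR D=OOYY L=OWOW
After move 2 (U): U=RWRW F=YRGG R=BBYR B=OWBB L=GGOW
After move 3 (F): F=GYGR U=RWWG R=RBWR D=YBYY L=GOOO
After move 4 (R): R=WRRB U=RYWR F=GBGY D=YBYO B=GWWB
Query 1: U[3] = R
Query 2: R[0] = W
Query 3: B[3] = B
Query 4: R[1] = R
Query 5: U[1] = Y
Query 6: F[0] = G

Answer: R W B R Y G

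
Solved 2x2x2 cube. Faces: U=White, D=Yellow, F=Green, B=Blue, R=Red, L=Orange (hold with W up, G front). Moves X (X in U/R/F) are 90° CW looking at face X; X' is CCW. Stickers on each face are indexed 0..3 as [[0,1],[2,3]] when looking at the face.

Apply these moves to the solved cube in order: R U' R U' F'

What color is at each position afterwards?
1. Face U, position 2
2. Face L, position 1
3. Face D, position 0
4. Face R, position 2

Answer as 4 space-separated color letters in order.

Answer: O W R Y

Derivation:
After move 1 (R): R=RRRR U=WGWG F=GYGY D=YBYB B=WBWB
After move 2 (U'): U=GGWW F=OOGY R=GYRR B=RRWB L=WBOO
After move 3 (R): R=RGRY U=GOWY F=OBGB D=YWYR B=WRGB
After move 4 (U'): U=OYGW F=WBGB R=OBRY B=RGGB L=WROO
After move 5 (F'): F=BBWG U=OYOR R=WBYY D=ROYR L=WWOG
Query 1: U[2] = O
Query 2: L[1] = W
Query 3: D[0] = R
Query 4: R[2] = Y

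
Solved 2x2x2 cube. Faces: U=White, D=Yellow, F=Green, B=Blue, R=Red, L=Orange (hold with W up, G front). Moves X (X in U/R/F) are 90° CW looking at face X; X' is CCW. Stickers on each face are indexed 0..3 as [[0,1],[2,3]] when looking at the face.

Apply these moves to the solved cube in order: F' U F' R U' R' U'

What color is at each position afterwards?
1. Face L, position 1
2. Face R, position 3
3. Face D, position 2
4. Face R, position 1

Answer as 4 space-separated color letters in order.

Answer: O R Y G

Derivation:
After move 1 (F'): F=GGGG U=WWRR R=YRYR D=OOYY L=OWOW
After move 2 (U): U=RWRW F=YRGG R=BBYR B=OWBB L=GGOW
After move 3 (F'): F=RGYG U=RWBY R=OBOR D=GWYY L=GWOR
After move 4 (R): R=OORB U=RGBG F=RWYY D=GBYO B=YWWB
After move 5 (U'): U=GGRB F=GWYY R=RWRB B=OOWB L=YWOR
After move 6 (R'): R=WBRR U=GWRO F=GGYB D=GWYY B=OOBB
After move 7 (U'): U=WOGR F=YWYB R=GGRR B=WBBB L=OOOR
Query 1: L[1] = O
Query 2: R[3] = R
Query 3: D[2] = Y
Query 4: R[1] = G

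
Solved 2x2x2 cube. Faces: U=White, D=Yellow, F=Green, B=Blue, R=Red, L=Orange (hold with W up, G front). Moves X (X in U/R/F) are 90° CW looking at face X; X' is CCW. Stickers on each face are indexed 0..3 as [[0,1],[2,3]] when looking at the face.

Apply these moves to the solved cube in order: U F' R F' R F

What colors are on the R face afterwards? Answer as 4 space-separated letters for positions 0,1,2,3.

After move 1 (U): U=WWWW F=RRGG R=BBRR B=OOBB L=GGOO
After move 2 (F'): F=RGRG U=WWBR R=YBYR D=GOYY L=GWOW
After move 3 (R): R=YYRB U=WGBG F=RORY D=GBYO B=ROWB
After move 4 (F'): F=OYRR U=WGYR R=BYGB D=WWYO L=GGOB
After move 5 (R): R=GBBY U=WYYR F=OWRO D=WWYR B=ROGB
After move 6 (F): F=ROOW U=WYBG R=YBRY D=BGYR L=GWOW
Query: R face = YBRY

Answer: Y B R Y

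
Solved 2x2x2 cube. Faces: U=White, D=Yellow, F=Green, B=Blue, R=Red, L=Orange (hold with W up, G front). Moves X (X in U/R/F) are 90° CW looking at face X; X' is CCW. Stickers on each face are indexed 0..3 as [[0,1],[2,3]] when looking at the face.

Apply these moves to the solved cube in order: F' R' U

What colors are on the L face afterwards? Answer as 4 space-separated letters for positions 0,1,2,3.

Answer: G W O W

Derivation:
After move 1 (F'): F=GGGG U=WWRR R=YRYR D=OOYY L=OWOW
After move 2 (R'): R=RRYY U=WBRB F=GWGR D=OGYG B=YBOB
After move 3 (U): U=RWBB F=RRGR R=YBYY B=OWOB L=GWOW
Query: L face = GWOW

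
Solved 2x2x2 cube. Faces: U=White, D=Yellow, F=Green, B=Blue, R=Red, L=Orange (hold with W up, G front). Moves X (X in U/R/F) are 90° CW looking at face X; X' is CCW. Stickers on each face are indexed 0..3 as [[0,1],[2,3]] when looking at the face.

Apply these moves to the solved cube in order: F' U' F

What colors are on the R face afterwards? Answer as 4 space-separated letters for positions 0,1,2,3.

Answer: W G R R

Derivation:
After move 1 (F'): F=GGGG U=WWRR R=YRYR D=OOYY L=OWOW
After move 2 (U'): U=WRWR F=OWGG R=GGYR B=YRBB L=BBOW
After move 3 (F): F=GOGW U=WRWB R=WGRR D=YGYY L=BOOO
Query: R face = WGRR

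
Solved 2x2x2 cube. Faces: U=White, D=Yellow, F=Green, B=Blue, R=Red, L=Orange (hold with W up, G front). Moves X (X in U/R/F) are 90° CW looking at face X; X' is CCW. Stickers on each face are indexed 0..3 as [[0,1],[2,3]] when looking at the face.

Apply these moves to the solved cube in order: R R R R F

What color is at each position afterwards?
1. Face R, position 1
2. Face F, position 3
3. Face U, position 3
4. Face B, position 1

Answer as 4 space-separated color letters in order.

Answer: R G O B

Derivation:
After move 1 (R): R=RRRR U=WGWG F=GYGY D=YBYB B=WBWB
After move 2 (R): R=RRRR U=WYWY F=GBGB D=YWYW B=GBGB
After move 3 (R): R=RRRR U=WBWB F=GWGW D=YGYG B=YBYB
After move 4 (R): R=RRRR U=WWWW F=GGGG D=YYYY B=BBBB
After move 5 (F): F=GGGG U=WWOO R=WRWR D=RRYY L=OYOY
Query 1: R[1] = R
Query 2: F[3] = G
Query 3: U[3] = O
Query 4: B[1] = B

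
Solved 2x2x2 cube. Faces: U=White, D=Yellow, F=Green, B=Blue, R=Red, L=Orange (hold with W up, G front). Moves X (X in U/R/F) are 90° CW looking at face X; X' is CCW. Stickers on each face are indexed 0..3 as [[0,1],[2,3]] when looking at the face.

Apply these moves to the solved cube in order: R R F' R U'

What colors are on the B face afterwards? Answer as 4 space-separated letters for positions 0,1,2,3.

After move 1 (R): R=RRRR U=WGWG F=GYGY D=YBYB B=WBWB
After move 2 (R): R=RRRR U=WYWY F=GBGB D=YWYW B=GBGB
After move 3 (F'): F=BBGG U=WYRR R=WRYR D=OOYW L=OYOW
After move 4 (R): R=YWRR U=WBRG F=BOGW D=OGYG B=RBYB
After move 5 (U'): U=BGWR F=OYGW R=BORR B=YWYB L=RBOW
Query: B face = YWYB

Answer: Y W Y B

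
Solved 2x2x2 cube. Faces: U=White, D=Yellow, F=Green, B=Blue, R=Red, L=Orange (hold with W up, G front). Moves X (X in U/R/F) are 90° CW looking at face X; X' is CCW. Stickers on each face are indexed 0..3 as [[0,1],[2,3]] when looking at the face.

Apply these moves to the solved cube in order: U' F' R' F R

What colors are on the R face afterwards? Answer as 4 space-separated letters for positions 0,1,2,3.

After move 1 (U'): U=WWWW F=OOGG R=GGRR B=RRBB L=BBOO
After move 2 (F'): F=OGOG U=WWGR R=YGYR D=BOYY L=BWOW
After move 3 (R'): R=GRYY U=WBGR F=OWOR D=BGYG B=YROB
After move 4 (F): F=OORW U=WBWW R=GRRY D=YGYG L=BBOG
After move 5 (R): R=RGYR U=WOWW F=OGRG D=YOYY B=WRBB
Query: R face = RGYR

Answer: R G Y R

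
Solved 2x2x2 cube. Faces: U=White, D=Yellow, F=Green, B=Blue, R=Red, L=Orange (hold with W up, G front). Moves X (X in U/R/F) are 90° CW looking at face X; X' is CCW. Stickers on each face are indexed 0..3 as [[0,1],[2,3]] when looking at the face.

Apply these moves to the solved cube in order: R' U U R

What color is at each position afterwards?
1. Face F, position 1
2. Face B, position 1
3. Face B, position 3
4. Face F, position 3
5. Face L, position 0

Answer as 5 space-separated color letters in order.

After move 1 (R'): R=RRRR U=WBWB F=GWGW D=YGYG B=YBYB
After move 2 (U): U=WWBB F=RRGW R=YBRR B=OOYB L=GWOO
After move 3 (U): U=BWBW F=YBGW R=OORR B=GWYB L=RROO
After move 4 (R): R=RORO U=BBBW F=YGGG D=YYYG B=WWWB
Query 1: F[1] = G
Query 2: B[1] = W
Query 3: B[3] = B
Query 4: F[3] = G
Query 5: L[0] = R

Answer: G W B G R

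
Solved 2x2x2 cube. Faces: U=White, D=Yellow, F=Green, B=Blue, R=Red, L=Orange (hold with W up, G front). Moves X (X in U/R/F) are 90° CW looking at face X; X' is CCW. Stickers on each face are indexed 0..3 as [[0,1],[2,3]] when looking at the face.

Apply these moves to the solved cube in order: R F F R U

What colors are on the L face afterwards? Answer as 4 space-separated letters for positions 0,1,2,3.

After move 1 (R): R=RRRR U=WGWG F=GYGY D=YBYB B=WBWB
After move 2 (F): F=GGYY U=WGOO R=WRGR D=RRYB L=OYOB
After move 3 (F): F=YGYG U=WGBY R=OROR D=GWYB L=OROR
After move 4 (R): R=OORR U=WGBG F=YWYB D=GWYW B=YBGB
After move 5 (U): U=BWGG F=OOYB R=YBRR B=ORGB L=YWOR
Query: L face = YWOR

Answer: Y W O R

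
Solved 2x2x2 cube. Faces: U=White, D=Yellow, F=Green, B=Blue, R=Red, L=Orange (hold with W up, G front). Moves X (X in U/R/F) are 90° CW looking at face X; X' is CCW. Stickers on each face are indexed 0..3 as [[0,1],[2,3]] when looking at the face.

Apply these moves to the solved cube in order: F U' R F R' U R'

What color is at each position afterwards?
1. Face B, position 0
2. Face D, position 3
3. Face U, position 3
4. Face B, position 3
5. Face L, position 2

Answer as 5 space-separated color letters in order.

Answer: R B B B O

Derivation:
After move 1 (F): F=GGGG U=WWOO R=WRWR D=RRYY L=OYOY
After move 2 (U'): U=WOWO F=OYGG R=GGWR B=WRBB L=BBOY
After move 3 (R): R=WGRG U=WYWG F=ORGY D=RBYW B=OROB
After move 4 (F): F=GOYR U=WYYB R=WGGG D=RWYW L=BROB
After move 5 (R'): R=GGWG U=WOYO F=GYYB D=ROYR B=WRWB
After move 6 (U): U=YWOO F=GGYB R=WRWG B=BRWB L=GYOB
After move 7 (R'): R=RGWW U=YWOB F=GWYO D=RGYB B=RROB
Query 1: B[0] = R
Query 2: D[3] = B
Query 3: U[3] = B
Query 4: B[3] = B
Query 5: L[2] = O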